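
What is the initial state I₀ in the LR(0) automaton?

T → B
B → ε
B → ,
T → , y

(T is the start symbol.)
First, augment the grammar with T' → T
I₀ = CLOSURE({ [T' → . T] }):
  [T' → . T] has the dot before T: add [T → . B], [T → . , y]
  [T → . B] has the dot before B: add [B → .], [B → . ,]
No further items can be added.

I₀ = { [B → . ,], [B → .], [T → . , y], [T → . B], [T' → . T] }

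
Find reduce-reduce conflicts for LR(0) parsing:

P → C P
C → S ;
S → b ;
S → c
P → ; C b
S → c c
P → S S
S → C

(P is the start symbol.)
No reduce-reduce conflicts

Augment with P' → P and build the canonical LR(0) collection (I0 = CLOSURE({[P' → . P]}), then GOTO on every symbol after a dot until no new states appear). It has 16 states:
  I0: { [C → . S ;], [P → . ; C b], [P → . C P], [P → . S S], [P' → . P], [S → . C], [S → . b ;], [S → . c c], [S → . c] }  — shift
  I1: { [C → . S ;], [P → ; . C b], [S → . C], [S → . b ;], [S → . c c], [S → . c] }  — shift
  I2: { [C → . S ;], [P → . ; C b], [P → . C P], [P → . S S], [P → C . P], [S → . C], [S → . b ;], [S → . c c], [S → . c], [S → C .] }  — shift, reduce
  I3: { [P' → P .] }  — accept
  I4: { [C → . S ;], [C → S . ;], [P → S . S], [S → . C], [S → . b ;], [S → . c c], [S → . c] }  — shift
  I5: { [S → b . ;] }  — shift
  I6: { [S → c . c], [S → c .] }  — shift, reduce
  I7: { [S → c c .] }  — reduce
  I8: { [S → b ; .] }  — reduce
  I9: { [C → S ; .] }  — reduce
  I10: { [S → C .] }  — reduce
  I11: { [C → S . ;], [P → S S .] }  — shift, reduce
  I12: { [P → C P .] }  — reduce
  I13: { [P → ; C . b], [S → C .] }  — shift, reduce
  I14: { [C → S . ;] }  — shift
  I15: { [P → ; C b .] }  — reduce

No state contains more than one complete item.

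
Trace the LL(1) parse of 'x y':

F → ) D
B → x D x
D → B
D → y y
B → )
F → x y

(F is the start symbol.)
LL(1) parsing maintains a stack (initially the start symbol over $) and the input. At each step: if the stack top is a terminal, match it against the current input token; if it is a non-terminal N, replace it with the RHS of M[N, lookahead] (the unique production whose predict set contains the lookahead).

Stack is shown with the top on the left.

Stack  Input  Action
--------------------
F $    x y $  output F → x y
x y $  x y $  match 'x'
y $    y $    match 'y'
$      $      accept

The string is accepted.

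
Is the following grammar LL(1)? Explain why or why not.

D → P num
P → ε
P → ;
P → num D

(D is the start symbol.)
No. Predict set conflict for P: { 'num' }

A grammar is LL(1) if for each non-terminal N with multiple productions, the predict sets of those productions are pairwise disjoint, where PREDICT(N → α) = (FIRST(α) \ {ε}) ∪ (FOLLOW(N) if α ⇒* ε).

Relevant sets:
  FOLLOW(P) = { 'num' }

For P:
  PREDICT(P → ε) = { 'num' }
  PREDICT(P → ';') = { ';' }
  PREDICT(P → num D) = { 'num' }
D has a single production, so nothing to check there.

Conflict found: Predict set conflict for P: { 'num' }
The grammar is NOT LL(1).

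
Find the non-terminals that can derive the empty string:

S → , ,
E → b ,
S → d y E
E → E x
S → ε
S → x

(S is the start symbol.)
A non-terminal is nullable if it can derive ε (the empty string): either it has an ε-production, or it has a production whose right-hand side consists entirely of nullable non-terminals.

ε-productions: S → ε
So S is immediately nullable.
No further non-terminal can be added: every production for the remaining non-terminals contains a terminal or a non-nullable non-terminal.
Nullable = { 'S' }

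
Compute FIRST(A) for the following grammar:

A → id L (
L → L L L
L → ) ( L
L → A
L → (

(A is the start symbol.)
{ 'id' }

From A → id L (:
  - id is a terminal: add 'id' and stop

Collecting: FIRST(A) = { 'id' }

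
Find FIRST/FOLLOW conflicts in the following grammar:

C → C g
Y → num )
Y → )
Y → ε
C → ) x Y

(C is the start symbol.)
A FIRST/FOLLOW conflict occurs when a non-terminal N has a nullable alternative N → β (β ⇒* ε) and another alternative N → α with FIRST(α) ∩ FOLLOW(N) ≠ ∅: on such a lookahead the parser cannot decide between expanding α and letting N vanish via β.

Nullable non-terminals: Y.

Y: nullable alternative(s) Y → ε; FOLLOW(Y) = { $, 'g' }
  Y → num ): FIRST \ {ε} = { 'num' } — disjoint from FOLLOW(Y)
  Y → ): FIRST \ {ε} = { ')' } — disjoint from FOLLOW(Y)
  Y → ε: FIRST \ {ε} = { } — this is the only nullable alternative, skip

C has no nullable alternative, so no FIRST/FOLLOW check is needed there.

No FIRST/FOLLOW conflicts found.

Answer: No FIRST/FOLLOW conflicts.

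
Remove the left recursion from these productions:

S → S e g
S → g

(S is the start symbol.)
S is directly left-recursive. The standard transformation for
  A → A α₁ | ... | A α_m | β₁ | ... | β_n
is
  A  → β₁ A' | ... | β_n A'
  A' → α₁ A' | ... | α_m A' | ε

S → g becomes S → g S'
S → S e g becomes S' → e g S'
Add S' → ε

Resulting grammar:
S → g S'
S' → e g S'
S' → ε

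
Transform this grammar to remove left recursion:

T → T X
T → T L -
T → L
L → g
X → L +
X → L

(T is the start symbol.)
T is directly left-recursive. The standard transformation for
  A → A α₁ | ... | A α_m | β₁ | ... | β_n
is
  A  → β₁ A' | ... | β_n A'
  A' → α₁ A' | ... | α_m A' | ε

T → L becomes T → L T'
T → T X becomes T' → X T'
T → T L - becomes T' → L - T'
Add T' → ε

Productions for other non-terminals are unchanged:
  L → g
  X → L +
  X → L

Resulting grammar:
T → L T'
T' → X T'
T' → L - T'
T' → ε
L → g
X → L +
X → L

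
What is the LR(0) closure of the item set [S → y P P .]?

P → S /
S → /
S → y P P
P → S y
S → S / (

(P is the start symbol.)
{ [S → y P P .] }

Start with: [S → y P P .]
The dot is at the end, so nothing is added.

CLOSURE = { [S → y P P .] }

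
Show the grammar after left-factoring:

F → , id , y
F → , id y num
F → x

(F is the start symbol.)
Left-factoring transforms A → αβ₁ | αβ₂ into A → αA' and A' → β₁ | β₂
(α is the longest common prefix among the alternatives). Repeat until
no nonterminal has two alternatives with a common prefix.

Round 1: F has alternatives sharing prefix ', id'. Introduce F': F → , id F'
  Add: F' → , y
  Add: F' → y num

No remaining common prefixes — done.

Resulting grammar:
F → , id F'
F' → , y
F' → y num
F → x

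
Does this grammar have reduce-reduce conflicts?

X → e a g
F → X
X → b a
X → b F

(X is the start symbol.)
Augment with X' → X and build the canonical LR(0) collection (I0 = CLOSURE({[X' → . X]}), then GOTO on every symbol after a dot until no new states appear). It has 9 states:
  I0: { [X → . b F], [X → . b a], [X → . e a g], [X' → . X] }  — shift
  I1: { [X' → X .] }  — accept
  I2: { [F → . X], [X → . b F], [X → . b a], [X → . e a g], [X → b . F], [X → b . a] }  — shift
  I3: { [X → e . a g] }  — shift
  I4: { [X → e a . g] }  — shift
  I5: { [X → e a g .] }  — reduce
  I6: { [X → b F .] }  — reduce
  I7: { [F → X .] }  — reduce
  I8: { [X → b a .] }  — reduce

No state contains more than one complete item.

Answer: No reduce-reduce conflicts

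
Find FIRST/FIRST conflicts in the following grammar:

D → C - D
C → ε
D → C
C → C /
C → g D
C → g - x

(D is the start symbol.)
Yes. D → C '-' D / D → C on { '/', 'g' }; C → C '/' / C → g D on { 'g' }; C → C '/' / C → g '-' x on { 'g' }; C → g D / C → g '-' x on { 'g' }

A FIRST/FIRST conflict occurs when two productions N → α and N → β for the same non-terminal have FIRST(α) ∩ FIRST(β) ≠ ∅ (with ε ∈ FIRST of a nullable right-hand side, so two nullable alternatives also conflict).

FIRST sets of the non-terminals at (or reachable through a nullable prefix from) the front of some alternative:
  FIRST(C) = { '/', 'g', ε }

Productions for D:
  D → C - D: FIRST = { '-', '/', 'g' }
  D → C: FIRST = { '/', 'g', ε }
Productions for C:
  C → ε: FIRST = { ε }
  C → C /: FIRST = { '/', 'g' }
  C → g D: FIRST = { 'g' }
  C → g - x: FIRST = { 'g' }

Conflict for D: D → C - D and D → C
  Overlap: { '/', 'g' }
Conflict for C: C → C / and C → g D
  Overlap: { 'g' }
Conflict for C: C → C / and C → g - x
  Overlap: { 'g' }
Conflict for C: C → g D and C → g - x
  Overlap: { 'g' }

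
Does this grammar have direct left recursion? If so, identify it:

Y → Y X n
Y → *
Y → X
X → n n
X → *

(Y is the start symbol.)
Y → Y X n: LEFT RECURSIVE (starts with Y)
Y → *: starts with '*'
Y → X: starts with X
X → n n: starts with n
X → *: starts with '*'

The grammar has direct left recursion on: Y.

Answer: Yes, Y is left-recursive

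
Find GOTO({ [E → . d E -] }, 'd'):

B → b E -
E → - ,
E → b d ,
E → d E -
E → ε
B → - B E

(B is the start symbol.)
{ [E → . - ,], [E → . b d ,], [E → . d E -], [E → .], [E → d . E -] }

GOTO(I, 'd') = CLOSURE({ [A → αX.β] : [A → α.Xβ] ∈ I, X = 'd' })

Items with dot before 'd', with the dot advanced:
  [E → . d E -] → [E → d . E -]
Closure of the advanced items:
  [E → d . E -] has the dot before E: add [E → . - ,], [E → . b d ,], [E → . d E -], [E → .]

GOTO = { [E → . - ,], [E → . b d ,], [E → . d E -], [E → .], [E → d . E -] }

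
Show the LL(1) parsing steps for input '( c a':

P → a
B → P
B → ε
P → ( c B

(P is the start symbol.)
LL(1) parsing maintains a stack (initially the start symbol over $) and the input. At each step: if the stack top is a terminal, match it against the current input token; if it is a non-terminal N, replace it with the RHS of M[N, lookahead] (the unique production whose predict set contains the lookahead).

Stack is shown with the top on the left.

Stack    Input    Action
------------------------
P $      ( c a $  output P → ( c B
( c B $  ( c a $  match '('
c B $    c a $    match 'c'
B $      a $      output B → P
P $      a $      output P → a
a $      a $      match 'a'
$        $        accept

The string is accepted.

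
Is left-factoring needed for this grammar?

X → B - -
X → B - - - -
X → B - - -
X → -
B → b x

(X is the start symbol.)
Left-factoring is needed when two productions for the same non-terminal
share a common prefix on the right-hand side.

Productions for X:
  X → B - -
  X → B - - - -
  X → B - - -
  X → -

Found common prefix 'B - -' in productions for X

Answer: Yes, X has productions with common prefix 'B - -'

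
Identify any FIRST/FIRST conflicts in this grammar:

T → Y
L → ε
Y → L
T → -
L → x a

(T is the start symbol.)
A FIRST/FIRST conflict occurs when two productions N → α and N → β for the same non-terminal have FIRST(α) ∩ FIRST(β) ≠ ∅ (with ε ∈ FIRST of a nullable right-hand side, so two nullable alternatives also conflict).

FIRST sets of the non-terminals at (or reachable through a nullable prefix from) the front of some alternative:
  FIRST(Y) = { 'x', ε }

Productions for T:
  T → Y: FIRST = { 'x', ε }
  T → -: FIRST = { '-' }
Productions for L:
  L → ε: FIRST = { ε }
  L → x a: FIRST = { 'x' }
Y has only one production, so no FIRST/FIRST conflict is possible there.

All alternatives of each non-terminal have pairwise disjoint FIRST sets.

Answer: No FIRST/FIRST conflicts.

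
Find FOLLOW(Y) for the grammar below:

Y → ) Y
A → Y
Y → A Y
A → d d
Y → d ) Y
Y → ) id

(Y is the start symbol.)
{ $, ')', 'd' }

Y is the start symbol, so $ ∈ FOLLOW(Y).
In Y → ) Y: Y is at the end; this adds FOLLOW(Y) to itself — nothing new
In A → Y: Y is at the end, add FOLLOW(A)
In Y → A Y: Y is at the end; this adds FOLLOW(Y) to itself — nothing new
In Y → d ) Y: Y is at the end; this adds FOLLOW(Y) to itself — nothing new

The FOLLOW sets referred to above (computed the same way, to a fixed point):
  FOLLOW(A) = { ')', 'd' }

Taking the union: FOLLOW(Y) = { $, ')', 'd' }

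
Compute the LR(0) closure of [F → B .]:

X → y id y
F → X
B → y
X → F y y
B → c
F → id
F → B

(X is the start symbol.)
To compute CLOSURE, for each item [A → α.Bβ] where B is a non-terminal, add [B → .γ] for all productions B → γ; repeat for the newly added items until nothing changes.

Start with: [F → B .]
The dot is at the end, so nothing is added.

CLOSURE = { [F → B .] }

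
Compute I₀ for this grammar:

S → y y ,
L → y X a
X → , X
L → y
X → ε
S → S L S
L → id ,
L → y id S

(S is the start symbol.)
{ [S → . S L S], [S → . y y ,], [S' → . S] }

First, augment the grammar with S' → S
I₀ = CLOSURE({ [S' → . S] }):
  [S' → . S] has the dot before S: add [S → . y y ,], [S → . S L S]
No further items can be added.

I₀ = { [S → . S L S], [S → . y y ,], [S' → . S] }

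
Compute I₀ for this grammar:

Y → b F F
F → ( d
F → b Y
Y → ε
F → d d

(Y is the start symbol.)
First, augment the grammar with Y' → Y
I₀ = CLOSURE({ [Y' → . Y] }):
  [Y' → . Y] has the dot before Y: add [Y → . b F F], [Y → .]
No further items can be added.

I₀ = { [Y → . b F F], [Y → .], [Y' → . Y] }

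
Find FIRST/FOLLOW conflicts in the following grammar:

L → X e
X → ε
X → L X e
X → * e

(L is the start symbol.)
Yes. X → L X e with FOLLOW(X) on { 'e' }

Nullable non-terminals: X.
FIRST sets used below: FIRST(L) = { '*', 'e' }

X: nullable alternative(s) X → ε; FOLLOW(X) = { 'e' }
  X → ε: FIRST \ {ε} = { } — this is the only nullable alternative, skip
  X → L X e: FIRST \ {ε} = { '*', 'e' } — overlaps FOLLOW(X) on { 'e' }: CONFLICT
  X → * e: FIRST \ {ε} = { '*' } — disjoint from FOLLOW(X)

L has no nullable alternative, so no FIRST/FOLLOW check is needed there.

So the grammar has 1 FIRST/FOLLOW conflict (marked CONFLICT above).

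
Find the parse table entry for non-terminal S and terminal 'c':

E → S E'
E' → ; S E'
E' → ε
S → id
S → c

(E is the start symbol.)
S → c

To find M[S, 'c'], we find productions for S where 'c' is in the predict set (PREDICT(N → α) = (FIRST(α) \ {ε}) ∪ (FOLLOW(N) if α ⇒* ε)).

S → id: PREDICT = { 'id' }
S → c: PREDICT = { 'c' }
  'c' is in predict set, so this production goes in M[S, 'c']

M[S, 'c'] = S → c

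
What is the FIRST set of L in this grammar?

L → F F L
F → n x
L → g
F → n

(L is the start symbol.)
{ 'g', 'n' }

To compute FIRST(L), examine every production with L on the left-hand side, reading each right-hand side left to right until a non-nullable symbol is reached.

FIRST sets of the other non-terminals involved (by the same procedure, iterated to a fixed point):
  FIRST(F) = { 'n' }

From L → F F L:
  - F is a non-terminal: add FIRST(F) \ {ε} = { 'n' }
    F is not nullable, so stop
From L → g:
  - g is a terminal: add 'g' and stop

Collecting: FIRST(L) = { 'g', 'n' }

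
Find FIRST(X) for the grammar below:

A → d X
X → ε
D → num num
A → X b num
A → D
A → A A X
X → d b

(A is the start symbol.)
To compute FIRST(X), examine every production with X on the left-hand side, reading each right-hand side left to right until a non-nullable symbol is reached.

From X → ε:
  - ε-production, so ε ∈ FIRST(X)
From X → d b:
  - d is a terminal: add 'd' and stop

Collecting: FIRST(X) = { 'd', ε }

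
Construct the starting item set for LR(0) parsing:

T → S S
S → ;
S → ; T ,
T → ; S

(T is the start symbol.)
First, augment the grammar with T' → T
I₀ = CLOSURE({ [T' → . T] }):
  [T' → . T] has the dot before T: add [T → . S S], [T → . ; S]
  [T → . S S] has the dot before S: add [S → . ;], [S → . ; T ,]
No further items can be added.

I₀ = { [S → . ; T ,], [S → . ;], [T → . ; S], [T → . S S], [T' → . T] }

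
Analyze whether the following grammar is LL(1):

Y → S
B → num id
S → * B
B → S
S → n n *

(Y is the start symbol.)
A grammar is LL(1) if for each non-terminal N with multiple productions, the predict sets of those productions are pairwise disjoint, where PREDICT(N → α) = (FIRST(α) \ {ε}) ∪ (FOLLOW(N) if α ⇒* ε).

Relevant sets:
  FIRST(S) = { '*', 'n' }

For B:
  PREDICT(B → num id) = { 'num' }
  PREDICT(B → S) = { '*', 'n' }
For S:
  PREDICT(S → '*' B) = { '*' }
  PREDICT(S → n n '*') = { 'n' }
Y has a single production, so nothing to check there.

All predict sets are disjoint. The grammar IS LL(1).

Answer: Yes, the grammar is LL(1).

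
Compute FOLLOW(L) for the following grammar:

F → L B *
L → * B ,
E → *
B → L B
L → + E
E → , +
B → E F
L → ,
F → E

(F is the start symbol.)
To compute FOLLOW(L), find every occurrence of L on a right-hand side N → α L β: add FIRST(β) \ {ε}, and if β is empty or nullable also add FOLLOW(N). Iterate to a fixed point.

In F → L B *: L is followed by B '*', add FIRST(B '*') \ {ε} = { '*', '+', ',' }
In B → L B: L is followed by B, add FIRST(B) \ {ε} = { '*', '+', ',' }

Taking the union: FOLLOW(L) = { '*', '+', ',' }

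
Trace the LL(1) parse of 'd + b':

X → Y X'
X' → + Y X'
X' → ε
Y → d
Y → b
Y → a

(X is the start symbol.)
Stack is shown with the top on the left.

Stack     Input    Action
-------------------------
X $       d + b $  output X → Y X'
Y X' $    d + b $  output Y → d
d X' $    d + b $  match 'd'
X' $      + b $    output X' → + Y X'
+ Y X' $  + b $    match '+'
Y X' $    b $      output Y → b
b X' $    b $      match 'b'
X' $      $        output X' → ε
$         $        accept

The string is accepted.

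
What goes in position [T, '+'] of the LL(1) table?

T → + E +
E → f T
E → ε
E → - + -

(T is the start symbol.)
To find M[T, '+'], we find productions for T where '+' is in the predict set (PREDICT(N → α) = (FIRST(α) \ {ε}) ∪ (FOLLOW(N) if α ⇒* ε)).

T → + E +: PREDICT = { '+' }
  '+' is in predict set, so this production goes in M[T, '+']

M[T, '+'] = T → + E +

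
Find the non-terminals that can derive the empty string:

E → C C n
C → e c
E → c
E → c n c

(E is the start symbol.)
None

There are no ε-productions, so no non-terminal can derive ε.
No non-terminals are nullable.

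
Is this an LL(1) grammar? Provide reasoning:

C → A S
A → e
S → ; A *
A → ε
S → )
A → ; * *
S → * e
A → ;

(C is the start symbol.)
No. Predict set conflict for A: { ';' }

Relevant sets:
  FOLLOW(A) = { ')', '*', ';' }

For A:
  PREDICT(A → e) = { 'e' }
  PREDICT(A → ε) = { ')', '*', ';' }
  PREDICT(A → ';' '*' '*') = { ';' }
  PREDICT(A → ';') = { ';' }
For S:
  PREDICT(S → ';' A '*') = { ';' }
  PREDICT(S → ')') = { ')' }
  PREDICT(S → '*' e) = { '*' }
C has a single production, so nothing to check there.

Conflict found: Predict set conflict for A: { ';' }
The grammar is NOT LL(1).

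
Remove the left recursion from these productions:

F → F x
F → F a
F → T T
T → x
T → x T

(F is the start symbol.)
F → T T F'
F' → x F'
F' → a F'
F' → ε
T → x
T → x T

F is directly left-recursive. The standard transformation for
  A → A α₁ | ... | A α_m | β₁ | ... | β_n
is
  A  → β₁ A' | ... | β_n A'
  A' → α₁ A' | ... | α_m A' | ε

F → T T becomes F → T T F'
F → F x becomes F' → x F'
F → F a becomes F' → a F'
Add F' → ε

Productions for other non-terminals are unchanged:
  T → x
  T → x T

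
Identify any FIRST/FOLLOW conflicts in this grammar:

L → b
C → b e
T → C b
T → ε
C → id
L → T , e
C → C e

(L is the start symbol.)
No FIRST/FOLLOW conflicts.

A FIRST/FOLLOW conflict occurs when a non-terminal N has a nullable alternative N → β (β ⇒* ε) and another alternative N → α with FIRST(α) ∩ FOLLOW(N) ≠ ∅: on such a lookahead the parser cannot decide between expanding α and letting N vanish via β.

Nullable non-terminals: T.
FIRST sets used below: FIRST(C) = { 'b', 'id' }

T: nullable alternative(s) T → ε; FOLLOW(T) = { ',' }
  T → C b: FIRST \ {ε} = { 'b', 'id' } — disjoint from FOLLOW(T)
  T → ε: FIRST \ {ε} = { } — this is the only nullable alternative, skip

C, L have no nullable alternative, so no FIRST/FOLLOW check is needed there.

No FIRST/FOLLOW conflicts found.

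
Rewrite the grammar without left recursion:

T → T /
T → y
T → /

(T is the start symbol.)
T → y T'
T → / T'
T' → / T'
T' → ε

T is directly left-recursive. The standard transformation for
  A → A α₁ | ... | A α_m | β₁ | ... | β_n
is
  A  → β₁ A' | ... | β_n A'
  A' → α₁ A' | ... | α_m A' | ε

T → y becomes T → y T'
T → / becomes T → / T'
T → T / becomes T' → / T'
Add T' → ε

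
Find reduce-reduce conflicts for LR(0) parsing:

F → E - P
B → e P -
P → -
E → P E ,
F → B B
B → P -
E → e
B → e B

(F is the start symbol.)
A reduce-reduce conflict occurs when an LR(0) state has two complete items [A → α .] and [B → β .] — both call for a reduction, and with no lookahead the parser cannot choose between them.

Augment with F' → F and build the canonical LR(0) collection (I0 = CLOSURE({[F' → . F]}), then GOTO on every symbol after a dot until no new states appear). It has 21 states:
  I0: { [B → . P -], [B → . e B], [B → . e P -], [E → . P E ,], [E → . e], [F → . B B], [F → . E - P], [F' → . F], [P → . -] }  — shift
  I1: { [P → - .] }  — reduce
  I2: { [B → . P -], [B → . e B], [B → . e P -], [F → B . B], [P → . -] }  — shift
  I3: { [F → E . - P] }  — shift
  I4: { [F' → F .] }  — accept
  I5: { [B → P . -], [E → . P E ,], [E → . e], [E → P . E ,], [P → . -] }  — shift
  I6: { [B → . P -], [B → . e B], [B → . e P -], [B → e . B], [B → e . P -], [E → e .], [P → . -] }  — shift, reduce
  I7: { [B → e B .] }  — reduce
  I8: { [B → P . -], [B → e P . -] }  — shift
  I9: { [B → . P -], [B → . e B], [B → . e P -], [B → e . B], [B → e . P -], [P → . -] }  — shift
  I10: { [B → P - .], [B → e P - .] }  — 2 reduces
  I11: { [B → P - .], [P → - .] }  — 2 reduces
  I12: { [E → P E . ,] }  — shift
  I13: { [E → . P E ,], [E → . e], [E → P . E ,], [P → . -] }  — shift
  I14: { [E → e .] }  — reduce
  I15: { [E → P E , .] }  — reduce
  I16: { [F → E - . P], [P → . -] }  — shift
  I17: { [F → E - P .] }  — reduce
  I18: { [F → B B .] }  — reduce
  I19: { [B → P . -] }  — shift
  I20: { [B → P - .] }  — reduce

I10 contains complete items [B → P - .], [B → e P - .] — reduce-reduce conflict.
I11 contains complete items [B → P - .], [P → - .] — reduce-reduce conflict.

Answer: Yes — I10: [B → P - .] vs [B → e P - .]; I11: [B → P - .] vs [P → - .]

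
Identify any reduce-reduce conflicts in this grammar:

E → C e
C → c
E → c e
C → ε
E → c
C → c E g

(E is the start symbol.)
A reduce-reduce conflict occurs when an LR(0) state has two complete items [A → α .] and [B → β .] — both call for a reduction, and with no lookahead the parser cannot choose between them.

Augment with E' → E and build the canonical LR(0) collection (I0 = CLOSURE({[E' → . E]}), then GOTO on every symbol after a dot until no new states appear). It has 8 states:
  I0: { [C → . c E g], [C → . c], [C → .], [E → . C e], [E → . c e], [E → . c], [E' → . E] }  — shift, reduce
  I1: { [E → C . e] }  — shift
  I2: { [E' → E .] }  — accept
  I3: { [C → . c E g], [C → . c], [C → .], [C → c . E g], [C → c .], [E → . C e], [E → . c e], [E → . c], [E → c . e], [E → c .] }  — shift, 3 reduces
  I4: { [C → c E . g] }  — shift
  I5: { [E → c e .] }  — reduce
  I6: { [C → c E g .] }  — reduce
  I7: { [E → C e .] }  — reduce

I3 contains complete items [C → .], [C → c .], [E → c .] — reduce-reduce conflict.

Answer: Yes — I3: [C → .] vs [C → c .]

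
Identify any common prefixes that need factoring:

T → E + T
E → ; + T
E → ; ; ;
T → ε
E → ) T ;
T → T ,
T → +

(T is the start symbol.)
Left-factoring is needed when two productions for the same non-terminal
share a common prefix on the right-hand side.

Productions for T:
  T → E + T
  T → ε
  T → T ,
  T → +
Productions for E:
  E → ; + T
  E → ; ; ;
  E → ) T ;

Found common prefix ';' in productions for E

Answer: Yes, E has productions with common prefix ';'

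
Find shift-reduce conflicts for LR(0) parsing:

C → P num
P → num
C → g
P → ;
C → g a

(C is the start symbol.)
Yes — I4: [C → g .] vs [C → g . a]

A shift-reduce conflict occurs when an LR(0) state has both:
  - a complete (reduce) item [A → α .] (dot at the end), and
  - a shift item [B → β . c γ] (dot before a terminal).

Augment with C' → C and build the canonical LR(0) collection (I0 = CLOSURE({[C' → . C]}), then GOTO on every symbol after a dot until no new states appear). It has 8 states:
  I0: { [C → . P num], [C → . g a], [C → . g], [C' → . C], [P → . ;], [P → . num] }  — shift
  I1: { [P → ; .] }  — reduce
  I2: { [C' → C .] }  — accept
  I3: { [C → P . num] }  — shift
  I4: { [C → g . a], [C → g .] }  — shift, reduce
  I5: { [P → num .] }  — reduce
  I6: { [C → g a .] }  — reduce
  I7: { [C → P num .] }  — reduce

I4 contains reduce item [C → g .] and shift item [C → g . a] — shift-reduce conflict.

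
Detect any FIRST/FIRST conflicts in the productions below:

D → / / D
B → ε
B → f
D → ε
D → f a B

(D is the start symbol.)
A FIRST/FIRST conflict occurs when two productions N → α and N → β for the same non-terminal have FIRST(α) ∩ FIRST(β) ≠ ∅ (with ε ∈ FIRST of a nullable right-hand side, so two nullable alternatives also conflict).

Productions for D:
  D → / / D: FIRST = { '/' }
  D → ε: FIRST = { ε }
  D → f a B: FIRST = { 'f' }
Productions for B:
  B → ε: FIRST = { ε }
  B → f: FIRST = { 'f' }

All alternatives of each non-terminal have pairwise disjoint FIRST sets.

Answer: No FIRST/FIRST conflicts.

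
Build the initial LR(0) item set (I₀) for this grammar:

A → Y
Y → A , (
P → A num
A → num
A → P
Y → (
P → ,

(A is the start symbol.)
First, augment the grammar with A' → A
I₀ = CLOSURE({ [A' → . A] }):
  [A' → . A] has the dot before A: add [A → . Y], [A → . num], [A → . P]
  [A → . Y] has the dot before Y: add [Y → . A , (], [Y → . (]
  [A → . P] has the dot before P: add [P → . A num], [P → . ,]
No further items can be added.

I₀ = { [A → . P], [A → . Y], [A → . num], [A' → . A], [P → . ,], [P → . A num], [Y → . (], [Y → . A , (] }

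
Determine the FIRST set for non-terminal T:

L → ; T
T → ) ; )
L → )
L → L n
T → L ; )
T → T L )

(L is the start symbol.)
{ ')', ';' }

To compute FIRST(T), examine every production with T on the left-hand side, reading each right-hand side left to right until a non-nullable symbol is reached.

FIRST sets of the other non-terminals involved (by the same procedure, iterated to a fixed point):
  FIRST(L) = { ')', ';' }

From T → ) ; ):
  - ')' is a terminal: add ')' and stop
From T → L ; ):
  - L is a non-terminal: add FIRST(L) \ {ε} = { ')', ';' }
    L is not nullable, so stop
From T → T L ):
  - T is the symbol being defined: contributes nothing new
    T is not nullable, so stop

Collecting: FIRST(T) = { ')', ';' }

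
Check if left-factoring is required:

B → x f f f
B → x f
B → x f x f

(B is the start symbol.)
Left-factoring is needed when two productions for the same non-terminal
share a common prefix on the right-hand side.

Productions for B:
  B → x f f f
  B → x f
  B → x f x f

Found common prefix 'x f' in productions for B

Answer: Yes, B has productions with common prefix 'x f'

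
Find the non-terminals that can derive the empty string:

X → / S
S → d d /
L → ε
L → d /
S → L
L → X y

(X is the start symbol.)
ε-productions: L → ε
So L is immediately nullable.
S → L: every symbol on the right is nullable, so S is nullable too.
No further non-terminal can be added: every production for the remaining non-terminals contains a terminal or a non-nullable non-terminal.
Nullable = { 'L', 'S' }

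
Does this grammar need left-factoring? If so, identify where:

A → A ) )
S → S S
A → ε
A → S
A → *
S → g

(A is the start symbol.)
Left-factoring is needed when two productions for the same non-terminal
share a common prefix on the right-hand side.

Productions for A:
  A → A ) )
  A → ε
  A → S
  A → *
Productions for S:
  S → S S
  S → g

No common prefixes found.

Answer: No, left-factoring is not needed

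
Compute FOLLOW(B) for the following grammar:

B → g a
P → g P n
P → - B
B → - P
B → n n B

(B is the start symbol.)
B is the start symbol, so $ ∈ FOLLOW(B).
In P → - B: B is at the end, add FOLLOW(P)
In B → n n B: B is at the end; this adds FOLLOW(B) to itself — nothing new

The FOLLOW sets referred to above (computed the same way, to a fixed point):
  FOLLOW(P) = { $, 'n' }

Taking the union: FOLLOW(B) = { $, 'n' }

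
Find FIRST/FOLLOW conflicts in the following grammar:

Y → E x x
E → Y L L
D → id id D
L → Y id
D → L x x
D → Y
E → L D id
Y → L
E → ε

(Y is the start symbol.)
Yes. E → Y L L with FOLLOW(E) on { 'x' }; E → L D id with FOLLOW(E) on { 'x' }

A FIRST/FOLLOW conflict occurs when a non-terminal N has a nullable alternative N → β (β ⇒* ε) and another alternative N → α with FIRST(α) ∩ FOLLOW(N) ≠ ∅: on such a lookahead the parser cannot decide between expanding α and letting N vanish via β.

Nullable non-terminals: E.
FIRST sets used below: FIRST(Y) = { 'x' }, FIRST(L) = { 'x' }

E: nullable alternative(s) E → ε; FOLLOW(E) = { 'x' }
  E → Y L L: FIRST \ {ε} = { 'x' } — overlaps FOLLOW(E) on { 'x' }: CONFLICT
  E → L D id: FIRST \ {ε} = { 'x' } — overlaps FOLLOW(E) on { 'x' }: CONFLICT
  E → ε: FIRST \ {ε} = { } — this is the only nullable alternative, skip

D, L, Y have no nullable alternative, so no FIRST/FOLLOW check is needed there.

So the grammar has 2 FIRST/FOLLOW conflicts (marked CONFLICT above).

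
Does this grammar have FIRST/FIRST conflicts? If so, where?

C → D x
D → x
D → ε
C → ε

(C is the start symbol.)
A FIRST/FIRST conflict occurs when two productions N → α and N → β for the same non-terminal have FIRST(α) ∩ FIRST(β) ≠ ∅ (with ε ∈ FIRST of a nullable right-hand side, so two nullable alternatives also conflict).

FIRST sets of the non-terminals at (or reachable through a nullable prefix from) the front of some alternative:
  FIRST(D) = { 'x', ε }

Productions for C:
  C → D x: FIRST = { 'x' }
  C → ε: FIRST = { ε }
Productions for D:
  D → x: FIRST = { 'x' }
  D → ε: FIRST = { ε }

All alternatives of each non-terminal have pairwise disjoint FIRST sets.

Answer: No FIRST/FIRST conflicts.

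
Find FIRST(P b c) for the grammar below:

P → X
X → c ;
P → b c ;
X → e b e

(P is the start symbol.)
FIRST sets of the non-terminals involved (from the grammar, by fixed-point iteration):
  FIRST(P) = { 'b', 'c', 'e' }

To compute FIRST(P b c), process the symbols left to right:
Symbol P is a non-terminal. Add FIRST(P) \ {ε} = { 'b', 'c', 'e' }
P is not nullable (ε ∉ FIRST(P)), so stop here.
FIRST(P b c) = { 'b', 'c', 'e' }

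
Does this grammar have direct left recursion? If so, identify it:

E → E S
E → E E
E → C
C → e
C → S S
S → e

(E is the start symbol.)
Yes, E is left-recursive

Direct left recursion occurs when N → N α for some non-terminal N (the right-hand side begins with the left-hand side itself).

E → E S: LEFT RECURSIVE (starts with E)
E → E E: LEFT RECURSIVE (starts with E)
E → C: starts with C
C → e: starts with e
C → S S: starts with S
S → e: starts with e

The grammar has direct left recursion on: E.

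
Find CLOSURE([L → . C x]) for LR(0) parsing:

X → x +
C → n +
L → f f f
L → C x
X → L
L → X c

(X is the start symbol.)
{ [C → . n +], [L → . C x] }

To compute CLOSURE, for each item [A → α.Bβ] where B is a non-terminal, add [B → .γ] for all productions B → γ; repeat for the newly added items until nothing changes.

Start with: [L → . C x]
  [L → . C x] has the dot before C: add [C → . n +]
No further items can be added.

CLOSURE = { [C → . n +], [L → . C x] }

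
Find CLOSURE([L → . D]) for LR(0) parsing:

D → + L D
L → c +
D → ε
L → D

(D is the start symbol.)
{ [D → . + L D], [D → .], [L → . D] }

To compute CLOSURE, for each item [A → α.Bβ] where B is a non-terminal, add [B → .γ] for all productions B → γ; repeat for the newly added items until nothing changes.

Start with: [L → . D]
  [L → . D] has the dot before D: add [D → . + L D], [D → .]
No further items can be added.

CLOSURE = { [D → . + L D], [D → .], [L → . D] }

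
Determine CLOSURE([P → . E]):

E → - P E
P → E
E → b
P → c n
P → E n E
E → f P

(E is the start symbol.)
To compute CLOSURE, for each item [A → α.Bβ] where B is a non-terminal, add [B → .γ] for all productions B → γ; repeat for the newly added items until nothing changes.

Start with: [P → . E]
  [P → . E] has the dot before E: add [E → . - P E], [E → . b], [E → . f P]
No further items can be added.

CLOSURE = { [E → . - P E], [E → . b], [E → . f P], [P → . E] }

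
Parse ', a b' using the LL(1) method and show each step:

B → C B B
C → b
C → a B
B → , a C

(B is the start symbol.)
Stack is shown with the top on the left.

Stack    Input    Action
------------------------
B $      , a b $  output B → , a C
, a C $  , a b $  match ','
a C $    a b $    match 'a'
C $      b $      output C → b
b $      b $      match 'b'
$        $        accept

The string is accepted.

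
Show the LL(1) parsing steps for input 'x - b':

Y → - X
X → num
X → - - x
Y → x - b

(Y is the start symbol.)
LL(1) parsing maintains a stack (initially the start symbol over $) and the input. At each step: if the stack top is a terminal, match it against the current input token; if it is a non-terminal N, replace it with the RHS of M[N, lookahead] (the unique production whose predict set contains the lookahead).

Stack is shown with the top on the left.

Stack    Input    Action
------------------------
Y $      x - b $  output Y → x - b
x - b $  x - b $  match 'x'
- b $    - b $    match '-'
b $      b $      match 'b'
$        $        accept

The string is accepted.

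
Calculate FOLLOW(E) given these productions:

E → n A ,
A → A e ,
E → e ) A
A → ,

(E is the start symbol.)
{ $ }

To compute FOLLOW(E), find every occurrence of E on a right-hand side N → α E β: add FIRST(β) \ {ε}, and if β is empty or nullable also add FOLLOW(N). Iterate to a fixed point.

E is the start symbol, so $ ∈ FOLLOW(E).
E does not occur on any right-hand side.

Taking the union: FOLLOW(E) = { $ }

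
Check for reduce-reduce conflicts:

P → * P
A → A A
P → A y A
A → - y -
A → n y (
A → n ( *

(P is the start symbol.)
Augment with P' → P and build the canonical LR(0) collection (I0 = CLOSURE({[P' → . P]}), then GOTO on every symbol after a dot until no new states appear). It has 16 states:
  I0: { [A → . - y -], [A → . A A], [A → . n ( *], [A → . n y (], [P → . * P], [P → . A y A], [P' → . P] }  — shift
  I1: { [A → . - y -], [A → . A A], [A → . n ( *], [A → . n y (], [P → * . P], [P → . * P], [P → . A y A] }  — shift
  I2: { [A → - . y -] }  — shift
  I3: { [A → . - y -], [A → . A A], [A → . n ( *], [A → . n y (], [A → A . A], [P → A . y A] }  — shift
  I4: { [P' → P .] }  — accept
  I5: { [A → n . ( *], [A → n . y (] }  — shift
  I6: { [A → n ( . *] }  — shift
  I7: { [A → n y . (] }  — shift
  I8: { [A → n y ( .] }  — reduce
  I9: { [A → n ( * .] }  — reduce
  I10: { [A → . - y -], [A → . A A], [A → . n ( *], [A → . n y (], [A → A . A], [A → A A .] }  — shift, reduce
  I11: { [A → . - y -], [A → . A A], [A → . n ( *], [A → . n y (], [P → A y . A] }  — shift
  I12: { [A → . - y -], [A → . A A], [A → . n ( *], [A → . n y (], [A → A . A], [P → A y A .] }  — shift, reduce
  I13: { [A → - y . -] }  — shift
  I14: { [A → - y - .] }  — reduce
  I15: { [P → * P .] }  — reduce

No state contains more than one complete item.

Answer: No reduce-reduce conflicts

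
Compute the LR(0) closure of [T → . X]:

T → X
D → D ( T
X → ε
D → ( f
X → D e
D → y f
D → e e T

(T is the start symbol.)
Start with: [T → . X]
  [T → . X] has the dot before X: add [X → .], [X → . D e]
  [X → . D e] has the dot before D: add [D → . D ( T], [D → . ( f], [D → . y f], [D → . e e T]
No further items can be added.

CLOSURE = { [D → . ( f], [D → . D ( T], [D → . e e T], [D → . y f], [T → . X], [X → . D e], [X → .] }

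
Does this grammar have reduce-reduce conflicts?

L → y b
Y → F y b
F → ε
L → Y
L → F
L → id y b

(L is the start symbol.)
Augment with L' → L and build the canonical LR(0) collection (I0 = CLOSURE({[L' → . L]}), then GOTO on every symbol after a dot until no new states appear). It has 11 states:
  I0: { [F → .], [L → . F], [L → . Y], [L → . id y b], [L → . y b], [L' → . L], [Y → . F y b] }  — shift, reduce
  I1: { [L → F .], [Y → F . y b] }  — shift, reduce
  I2: { [L' → L .] }  — accept
  I3: { [L → Y .] }  — reduce
  I4: { [L → id . y b] }  — shift
  I5: { [L → y . b] }  — shift
  I6: { [L → y b .] }  — reduce
  I7: { [L → id y . b] }  — shift
  I8: { [L → id y b .] }  — reduce
  I9: { [Y → F y . b] }  — shift
  I10: { [Y → F y b .] }  — reduce

No state contains more than one complete item.

Answer: No reduce-reduce conflicts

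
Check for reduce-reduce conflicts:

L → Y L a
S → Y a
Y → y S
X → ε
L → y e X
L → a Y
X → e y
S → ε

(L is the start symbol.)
A reduce-reduce conflict occurs when an LR(0) state has two complete items [A → α .] and [B → β .] — both call for a reduction, and with no lookahead the parser cannot choose between them.

Augment with L' → L and build the canonical LR(0) collection (I0 = CLOSURE({[L' → . L]}), then GOTO on every symbol after a dot until no new states appear). It has 16 states:
  I0: { [L → . Y L a], [L → . a Y], [L → . y e X], [L' → . L], [Y → . y S] }  — shift
  I1: { [L' → L .] }  — accept
  I2: { [L → . Y L a], [L → . a Y], [L → . y e X], [L → Y . L a], [Y → . y S] }  — shift
  I3: { [L → a . Y], [Y → . y S] }  — shift
  I4: { [L → y . e X], [S → . Y a], [S → .], [Y → . y S], [Y → y . S] }  — shift, reduce
  I5: { [Y → y S .] }  — reduce
  I6: { [S → Y . a] }  — shift
  I7: { [L → y e . X], [X → . e y], [X → .] }  — shift, reduce
  I8: { [S → . Y a], [S → .], [Y → . y S], [Y → y . S] }  — shift, reduce
  I9: { [L → y e X .] }  — reduce
  I10: { [X → e . y] }  — shift
  I11: { [X → e y .] }  — reduce
  I12: { [S → Y a .] }  — reduce
  I13: { [L → a Y .] }  — reduce
  I14: { [L → Y L . a] }  — shift
  I15: { [L → Y L a .] }  — reduce

No state contains more than one complete item.

Answer: No reduce-reduce conflicts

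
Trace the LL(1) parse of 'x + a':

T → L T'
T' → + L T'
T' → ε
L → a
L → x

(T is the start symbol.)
LL(1) parsing maintains a stack (initially the start symbol over $) and the input. At each step: if the stack top is a terminal, match it against the current input token; if it is a non-terminal N, replace it with the RHS of M[N, lookahead] (the unique production whose predict set contains the lookahead).

Stack is shown with the top on the left.

Stack     Input    Action
-------------------------
T $       x + a $  output T → L T'
L T' $    x + a $  output L → x
x T' $    x + a $  match 'x'
T' $      + a $    output T' → + L T'
+ L T' $  + a $    match '+'
L T' $    a $      output L → a
a T' $    a $      match 'a'
T' $      $        output T' → ε
$         $        accept

The string is accepted.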